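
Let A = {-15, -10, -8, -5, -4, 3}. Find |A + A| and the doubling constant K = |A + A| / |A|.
K = |A + A| / |A| = 19/6

Enumerate A + A = {a + b : a, b ∈ A}. With |A| = 6, there are |A|^2 = 36 ordered sum pairs; collecting distinct values, A + A = {-30, -25, -23, -20, -19, -18, -16, -15, -14, -13, -12, -10, -9, -8, -7, -5, -2, -1, 6}, so |A + A| = 19. Thus K = 19/6. For comparison, the minimum possible |A + A| over all 6-element sets is 2·6 − 1 = 11 (so min K = 11/6), attained only by arithmetic progressions.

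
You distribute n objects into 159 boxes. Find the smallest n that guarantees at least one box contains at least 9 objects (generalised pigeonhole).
n = (9 − 1)·159 + 1 = 1273

By the generalised pigeonhole principle, to guarantee some box contains ≥ r objects we need more than (r − 1) · k objects total. Threshold: n = (r − 1) · k + 1. With r = 9 and k = 159: n = 8 · 159 + 1 = 1272 + 1 = 1273. For n = 1272 = 8 · 159, we can put exactly 8 objects in every box, avoiding 9 in any single one — so 1273 is tight.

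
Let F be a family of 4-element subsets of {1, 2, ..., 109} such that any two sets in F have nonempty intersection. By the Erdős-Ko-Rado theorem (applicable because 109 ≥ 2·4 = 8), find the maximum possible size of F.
max |F| = C(108, 3) = 204156

The Erdős-Ko-Rado theorem states: for n ≥ 2k, an intersecting family of k-subsets of an n-element set has size at most C(n − 1, k − 1), with equality for 'star' families {A ⊆ [n] : |A| = k, i ∈ A} (fix an element i). For n = 109, k = 4: C(108, 3) = 204156.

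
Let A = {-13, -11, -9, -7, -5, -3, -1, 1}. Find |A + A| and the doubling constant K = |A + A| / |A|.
K = |A + A| / |A| = 15/8

Enumerate A + A = {a + b : a, b ∈ A}. With |A| = 8, there are |A|^2 = 64 ordered sum pairs; collecting distinct values, A + A = {-26, -24, -22, -20, -18, -16, -14, -12, -10, -8, -6, -4, -2, 0, 2}, so |A + A| = 15. Thus K = 15/8. Here |A + A| = 2|A| − 1 = 15, the minimum possible — so K = 15/8 is minimal, which holds iff A is an arithmetic progression.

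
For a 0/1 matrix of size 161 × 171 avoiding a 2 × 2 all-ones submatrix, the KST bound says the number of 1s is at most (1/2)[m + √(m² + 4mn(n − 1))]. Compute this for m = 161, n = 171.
z(161, 171; 2, 2) ≤ (1/2)[161 + √(161² + 4·161·171·170)] = (1/2)[161 + √18747001] = 2245.3904

Kővári–Sós–Turán: let r_1, ..., r_161 be the row sums and z = Σ r_i the total number of 1s. Each pair of columns can share at most one row with both entries 1 (else a 2×2 all-ones block appears), so Σ_i C(r_i, 2) ≤ C(171, 2) = 14535. By convexity Σ_i C(r_i, 2) ≥ 161·C(z/161, 2) = z(z − 161)/(2·161), giving z² − 161z − 161·171·170 ≤ 0 and hence z ≤ (1/2)[161 + √(25921 + 4·4680270)] = (1/2)[161 + √18747001] ≈ (1/2)(161 + 4329.7807) = 2245.3904.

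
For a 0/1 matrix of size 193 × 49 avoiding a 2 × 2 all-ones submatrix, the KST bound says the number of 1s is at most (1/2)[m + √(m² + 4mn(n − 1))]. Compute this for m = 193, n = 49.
z(193, 49; 2, 2) ≤ (1/2)[193 + √(193² + 4·193·49·48)] = (1/2)[193 + √1852993] = 777.1234

Kővári–Sós–Turán: let r_1, ..., r_193 be the row sums and z = Σ r_i the total number of 1s. Each pair of columns can share at most one row with both entries 1 (else a 2×2 all-ones block appears), so Σ_i C(r_i, 2) ≤ C(49, 2) = 1176. By convexity Σ_i C(r_i, 2) ≥ 193·C(z/193, 2) = z(z − 193)/(2·193), giving z² − 193z − 193·49·48 ≤ 0 and hence z ≤ (1/2)[193 + √(37249 + 4·453936)] = (1/2)[193 + √1852993] ≈ (1/2)(193 + 1361.2469) = 777.1234.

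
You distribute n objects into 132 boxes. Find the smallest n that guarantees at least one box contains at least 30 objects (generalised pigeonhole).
n = (30 − 1)·132 + 1 = 3829

By the generalised pigeonhole principle, to guarantee some box contains ≥ r objects we need more than (r − 1) · k objects total. Threshold: n = (r − 1) · k + 1. With r = 30 and k = 132: n = 29 · 132 + 1 = 3828 + 1 = 3829. For n = 3828 = 29 · 132, we can put exactly 29 objects in every box, avoiding 30 in any single one — so 3829 is tight.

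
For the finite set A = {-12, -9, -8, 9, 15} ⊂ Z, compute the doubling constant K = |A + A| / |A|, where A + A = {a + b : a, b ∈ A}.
K = |A + A| / |A| = 15/5 = 3

Enumerate A + A = {a + b : a, b ∈ A}. With |A| = 5, there are |A|^2 = 25 ordered sum pairs; collecting distinct values, A + A = {-24, -21, -20, -18, -17, -16, -3, 0, 1, 3, 6, 7, 18, 24, 30}, so |A + A| = 15. Thus K = 15/5 = 3. For comparison, the minimum possible |A + A| over all 5-element sets is 2·5 − 1 = 9 (so min K = 9/5), attained only by arithmetic progressions.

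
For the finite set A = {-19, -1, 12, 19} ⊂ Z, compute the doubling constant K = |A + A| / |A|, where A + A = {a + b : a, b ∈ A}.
K = |A + A| / |A| = 10/4 = 5/2

Enumerate A + A = {a + b : a, b ∈ A}. With |A| = 4, there are |A|^2 = 16 ordered sum pairs; collecting distinct values, A + A = {-38, -20, -7, -2, 0, 11, 18, 24, 31, 38}, so |A + A| = 10. Thus K = 10/4 = 5/2. For comparison, the minimum possible |A + A| over all 4-element sets is 2·4 − 1 = 7 (so min K = 7/4), attained only by arithmetic progressions.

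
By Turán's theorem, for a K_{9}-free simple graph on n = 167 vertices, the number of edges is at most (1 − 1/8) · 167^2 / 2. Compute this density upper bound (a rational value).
Turán density bound = (7/8) · 167^2/2 = 195223/16 ≈ 12201.4375

Turán's theorem: ex(n, K_{r+1}) is achieved by the complete r-partite Turán graph T(n, r) with parts as balanced as possible, and is at most (1 − 1/r) · n^2/2. For r = 8, n = 167: the density bound is (7/8) · 27889/2 = 195223/16 ≈ 12201.4375. The integer-valued extremum is e(T(167, 8)) = 12201, which is strictly less than the density bound 195223/16 since 8 ∤ 167 (the parts of T(167, 8) cannot all be equal).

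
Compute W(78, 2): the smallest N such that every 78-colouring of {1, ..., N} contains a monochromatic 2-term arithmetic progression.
W(78, 2) = 78 + 1 = 79

A 2-term AP is any pair of integers, so a monochromatic 2-AP exists iff some colour is used at least twice. With 78 colours, the colouring i ↦ i on {1, ..., 78} uses each colour once, avoiding any monochromatic pair, so W(78, 2) > 78. For {1, ..., 79}, pigeonhole forces two integers of the same colour, which form a monochromatic 2-AP. Hence W(78, 2) = 79.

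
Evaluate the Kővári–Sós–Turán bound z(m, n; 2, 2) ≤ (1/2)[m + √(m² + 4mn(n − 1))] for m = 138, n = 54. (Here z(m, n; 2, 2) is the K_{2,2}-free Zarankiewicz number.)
z(138, 54; 2, 2) ≤ (1/2)[138 + √(138² + 4·138·54·53)] = (1/2)[138 + √1598868] = 701.2318

Kővári–Sós–Turán: let r_1, ..., r_138 be the row sums and z = Σ r_i the total number of 1s. Each pair of columns can share at most one row with both entries 1 (else a 2×2 all-ones block appears), so Σ_i C(r_i, 2) ≤ C(54, 2) = 1431. By convexity Σ_i C(r_i, 2) ≥ 138·C(z/138, 2) = z(z − 138)/(2·138), giving z² − 138z − 138·54·53 ≤ 0 and hence z ≤ (1/2)[138 + √(19044 + 4·394956)] = (1/2)[138 + √1598868] ≈ (1/2)(138 + 1264.4635) = 701.2318.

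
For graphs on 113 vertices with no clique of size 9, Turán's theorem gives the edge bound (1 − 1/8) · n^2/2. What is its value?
Turán density bound = (7/8) · 113^2/2 = 89383/16 ≈ 5586.4375

Turán's theorem: ex(n, K_{r+1}) is achieved by the complete r-partite Turán graph T(n, r) with parts as balanced as possible, and is at most (1 − 1/r) · n^2/2. For r = 8, n = 113: the density bound is (7/8) · 12769/2 = 89383/16 ≈ 5586.4375. The integer-valued extremum is e(T(113, 8)) = 5586, which is strictly less than the density bound 89383/16 since 8 ∤ 113 (the parts of T(113, 8) cannot all be equal).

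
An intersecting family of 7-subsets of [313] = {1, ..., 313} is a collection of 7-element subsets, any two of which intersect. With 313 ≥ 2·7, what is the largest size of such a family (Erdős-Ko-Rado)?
max |F| = C(312, 6) = 1220651676244

Erdős-Ko-Rado (1961): when n ≥ 2k, max |F| = C(n−1, k−1). The bound is attained by the star {A : i ∈ A} for any fixed i ∈ [n]. Here C(313−1, 7−1) = C(312, 6) = 1220651676244.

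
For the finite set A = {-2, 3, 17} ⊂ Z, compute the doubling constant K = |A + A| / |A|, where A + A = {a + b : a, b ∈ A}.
K = |A + A| / |A| = 6/3 = 2

Enumerate A + A = {a + b : a, b ∈ A}. With |A| = 3, there are |A|^2 = 9 ordered sum pairs; collecting distinct values, A + A = {-4, 1, 6, 15, 20, 34}, so |A + A| = 6. Thus K = 6/3 = 2. For comparison, the minimum possible |A + A| over all 3-element sets is 2·3 − 1 = 5 (so min K = 5/3), attained only by arithmetic progressions.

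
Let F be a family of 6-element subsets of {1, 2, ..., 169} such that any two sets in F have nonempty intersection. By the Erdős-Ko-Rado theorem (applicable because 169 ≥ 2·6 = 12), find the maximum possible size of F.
max |F| = C(168, 5) = 1050220248

The Erdős-Ko-Rado theorem states: for n ≥ 2k, an intersecting family of k-subsets of an n-element set has size at most C(n − 1, k − 1), with equality for 'star' families {A ⊆ [n] : |A| = k, i ∈ A} (fix an element i). For n = 169, k = 6: C(168, 5) = 1050220248.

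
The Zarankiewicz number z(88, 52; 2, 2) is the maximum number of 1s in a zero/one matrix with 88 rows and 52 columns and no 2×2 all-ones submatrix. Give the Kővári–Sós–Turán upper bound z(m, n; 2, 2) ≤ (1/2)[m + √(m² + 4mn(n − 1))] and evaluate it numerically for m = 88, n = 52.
z(88, 52; 2, 2) ≤ (1/2)[88 + √(88² + 4·88·52·51)] = (1/2)[88 + √941248] = 529.0897

Kővári–Sós–Turán: let r_1, ..., r_88 be the row sums and z = Σ r_i the total number of 1s. Each pair of columns can share at most one row with both entries 1 (else a 2×2 all-ones block appears), so Σ_i C(r_i, 2) ≤ C(52, 2) = 1326. By convexity Σ_i C(r_i, 2) ≥ 88·C(z/88, 2) = z(z − 88)/(2·88), giving z² − 88z − 88·52·51 ≤ 0 and hence z ≤ (1/2)[88 + √(7744 + 4·233376)] = (1/2)[88 + √941248] ≈ (1/2)(88 + 970.1794) = 529.0897.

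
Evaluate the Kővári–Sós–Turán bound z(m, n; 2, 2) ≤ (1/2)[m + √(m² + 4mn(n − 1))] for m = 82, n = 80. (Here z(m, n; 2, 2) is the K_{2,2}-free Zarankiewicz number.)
z(82, 80; 2, 2) ≤ (1/2)[82 + √(82² + 4·82·80·79)] = (1/2)[82 + √2079684] = 762.0555

Kővári–Sós–Turán: let r_1, ..., r_82 be the row sums and z = Σ r_i the total number of 1s. Each pair of columns can share at most one row with both entries 1 (else a 2×2 all-ones block appears), so Σ_i C(r_i, 2) ≤ C(80, 2) = 3160. By convexity Σ_i C(r_i, 2) ≥ 82·C(z/82, 2) = z(z − 82)/(2·82), giving z² − 82z − 82·80·79 ≤ 0 and hence z ≤ (1/2)[82 + √(6724 + 4·518240)] = (1/2)[82 + √2079684] ≈ (1/2)(82 + 1442.111) = 762.0555.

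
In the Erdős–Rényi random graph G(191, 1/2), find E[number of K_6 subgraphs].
E[# K_6] = C(191, 6) · (1/2)^C(6, 2) = 62291483793 / 2^15 ≈ 1900985.223175

For each 6-subset S of vertices (there are C(191, 6) = 62291483793 such S), let X_S = 1 if S induces a K_6 (all C(6, 2) = 15 edges present). Then P(X_S = 1) = (1/2)^15 = 1/32768. By linearity of expectation, E[# K_6] = C(191, 6) · (1/2)^15 = 62291483793 / 32768 ≈ 1900985.223175.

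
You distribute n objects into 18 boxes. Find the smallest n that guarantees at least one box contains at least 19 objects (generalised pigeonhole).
n = (19 − 1)·18 + 1 = 325

By the generalised pigeonhole principle, to guarantee some box contains ≥ r objects we need more than (r − 1) · k objects total. Threshold: n = (r − 1) · k + 1. With r = 19 and k = 18: n = 18 · 18 + 1 = 324 + 1 = 325. For n = 324 = 18 · 18, we can put exactly 18 objects in every box, avoiding 19 in any single one — so 325 is tight.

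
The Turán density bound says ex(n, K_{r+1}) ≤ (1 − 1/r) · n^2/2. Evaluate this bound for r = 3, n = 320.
Turán density bound = (2/3) · 320^2/2 = 102400/3 ≈ 34133.3333

Turán's theorem: ex(n, K_{r+1}) is achieved by the complete r-partite Turán graph T(n, r) with parts as balanced as possible, and is at most (1 − 1/r) · n^2/2. For r = 3, n = 320: the density bound is (2/3) · 102400/2 = 102400/3 ≈ 34133.3333. The integer-valued extremum is e(T(320, 3)) = 34133, which is strictly less than the density bound 102400/3 since 3 ∤ 320 (the parts of T(320, 3) cannot all be equal).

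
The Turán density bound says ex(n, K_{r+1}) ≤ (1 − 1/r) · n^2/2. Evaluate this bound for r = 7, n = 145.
Turán density bound = (6/7) · 145^2/2 = 63075/7 ≈ 9010.7143

Turán's theorem: ex(n, K_{r+1}) is achieved by the complete r-partite Turán graph T(n, r) with parts as balanced as possible, and is at most (1 − 1/r) · n^2/2. For r = 7, n = 145: the density bound is (6/7) · 21025/2 = 63075/7 ≈ 9010.7143. The integer-valued extremum is e(T(145, 7)) = 9010, which is strictly less than the density bound 63075/7 since 7 ∤ 145 (the parts of T(145, 7) cannot all be equal).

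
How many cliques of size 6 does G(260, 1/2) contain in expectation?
E[# K_6] = C(260, 6) · (1/2)^C(6, 2) = 404830840960 / 2^15 = 3162740945/256 ≈ 12354456.816406

For each 6-subset S of vertices (there are C(260, 6) = 404830840960 such S), let X_S = 1 if S induces a K_6 (all C(6, 2) = 15 edges present). Then P(X_S = 1) = (1/2)^15 = 1/32768. By linearity of expectation, E[# K_6] = C(260, 6) · (1/2)^15 = 404830840960 / 32768 = 3162740945/256 ≈ 12354456.816406.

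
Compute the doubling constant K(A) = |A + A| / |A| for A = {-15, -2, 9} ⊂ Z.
K = |A + A| / |A| = 6/3 = 2

Enumerate A + A = {a + b : a, b ∈ A}. With |A| = 3, there are |A|^2 = 9 ordered sum pairs; collecting distinct values, A + A = {-30, -17, -6, -4, 7, 18}, so |A + A| = 6. Thus K = 6/3 = 2. For comparison, the minimum possible |A + A| over all 3-element sets is 2·3 − 1 = 5 (so min K = 5/3), attained only by arithmetic progressions.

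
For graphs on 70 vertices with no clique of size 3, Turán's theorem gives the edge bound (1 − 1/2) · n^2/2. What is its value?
Turán density bound = (1/2) · 70^2/2 = 1225

Turán's theorem: ex(n, K_{r+1}) is achieved by the complete r-partite Turán graph T(n, r) with parts as balanced as possible, and is at most (1 − 1/r) · n^2/2. For r = 2, n = 70: the density bound is (1/2) · 4900/2 = 1225. Since 2 ∣ 70, the Turán graph T(70, 2) has parts of equal size 35, and its edge count e(T(70, 2)) = 1225 attains the density bound exactly.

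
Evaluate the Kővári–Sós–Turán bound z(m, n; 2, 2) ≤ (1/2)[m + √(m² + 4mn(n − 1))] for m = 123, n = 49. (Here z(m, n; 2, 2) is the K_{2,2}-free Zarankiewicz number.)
z(123, 49; 2, 2) ≤ (1/2)[123 + √(123² + 4·123·49·48)] = (1/2)[123 + √1172313] = 602.867

Kővári–Sós–Turán: let r_1, ..., r_123 be the row sums and z = Σ r_i the total number of 1s. Each pair of columns can share at most one row with both entries 1 (else a 2×2 all-ones block appears), so Σ_i C(r_i, 2) ≤ C(49, 2) = 1176. By convexity Σ_i C(r_i, 2) ≥ 123·C(z/123, 2) = z(z − 123)/(2·123), giving z² − 123z − 123·49·48 ≤ 0 and hence z ≤ (1/2)[123 + √(15129 + 4·289296)] = (1/2)[123 + √1172313] ≈ (1/2)(123 + 1082.734) = 602.867.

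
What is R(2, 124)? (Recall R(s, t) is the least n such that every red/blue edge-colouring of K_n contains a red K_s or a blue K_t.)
R(2, 124) = 124

R(2, k) = k for all k ≥ 2: in a 2-colouring of K_k, either some edge is red (a red K_2) or all edges are blue (a blue K_k). And K_{123} coloured all-blue has no blue K_124, so R(2, 124) > 123. Hence R(2, 124) = 124.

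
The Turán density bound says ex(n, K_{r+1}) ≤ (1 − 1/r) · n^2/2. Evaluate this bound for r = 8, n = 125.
Turán density bound = (7/8) · 125^2/2 = 109375/16 ≈ 6835.9375

Turán's theorem: ex(n, K_{r+1}) is achieved by the complete r-partite Turán graph T(n, r) with parts as balanced as possible, and is at most (1 − 1/r) · n^2/2. For r = 8, n = 125: the density bound is (7/8) · 15625/2 = 109375/16 ≈ 6835.9375. The integer-valued extremum is e(T(125, 8)) = 6835, which is strictly less than the density bound 109375/16 since 8 ∤ 125 (the parts of T(125, 8) cannot all be equal).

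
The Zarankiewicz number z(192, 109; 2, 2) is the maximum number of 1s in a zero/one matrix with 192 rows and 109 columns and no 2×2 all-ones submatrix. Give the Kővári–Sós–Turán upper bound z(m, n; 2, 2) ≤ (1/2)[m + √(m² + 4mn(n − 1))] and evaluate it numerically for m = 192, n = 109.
z(192, 109; 2, 2) ≤ (1/2)[192 + √(192² + 4·192·109·108)] = (1/2)[192 + √9077760] = 1602.4661

Kővári–Sós–Turán: let r_1, ..., r_192 be the row sums and z = Σ r_i the total number of 1s. Each pair of columns can share at most one row with both entries 1 (else a 2×2 all-ones block appears), so Σ_i C(r_i, 2) ≤ C(109, 2) = 5886. By convexity Σ_i C(r_i, 2) ≥ 192·C(z/192, 2) = z(z − 192)/(2·192), giving z² − 192z − 192·109·108 ≤ 0 and hence z ≤ (1/2)[192 + √(36864 + 4·2260224)] = (1/2)[192 + √9077760] ≈ (1/2)(192 + 3012.9321) = 1602.4661.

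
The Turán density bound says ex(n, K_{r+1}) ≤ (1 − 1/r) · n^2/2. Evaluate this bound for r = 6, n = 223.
Turán density bound = (5/6) · 223^2/2 = 248645/12 ≈ 20720.4167

Turán's theorem: ex(n, K_{r+1}) is achieved by the complete r-partite Turán graph T(n, r) with parts as balanced as possible, and is at most (1 − 1/r) · n^2/2. For r = 6, n = 223: the density bound is (5/6) · 49729/2 = 248645/12 ≈ 20720.4167. The integer-valued extremum is e(T(223, 6)) = 20720, which is strictly less than the density bound 248645/12 since 6 ∤ 223 (the parts of T(223, 6) cannot all be equal).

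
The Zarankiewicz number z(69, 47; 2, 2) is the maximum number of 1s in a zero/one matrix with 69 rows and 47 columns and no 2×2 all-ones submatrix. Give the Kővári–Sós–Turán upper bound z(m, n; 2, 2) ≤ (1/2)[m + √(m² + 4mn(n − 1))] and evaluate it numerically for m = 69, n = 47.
z(69, 47; 2, 2) ≤ (1/2)[69 + √(69² + 4·69·47·46)] = (1/2)[69 + √601473] = 422.2735

Kővári–Sós–Turán: let r_1, ..., r_69 be the row sums and z = Σ r_i the total number of 1s. Each pair of columns can share at most one row with both entries 1 (else a 2×2 all-ones block appears), so Σ_i C(r_i, 2) ≤ C(47, 2) = 1081. By convexity Σ_i C(r_i, 2) ≥ 69·C(z/69, 2) = z(z − 69)/(2·69), giving z² − 69z − 69·47·46 ≤ 0 and hence z ≤ (1/2)[69 + √(4761 + 4·149178)] = (1/2)[69 + √601473] ≈ (1/2)(69 + 775.5469) = 422.2735.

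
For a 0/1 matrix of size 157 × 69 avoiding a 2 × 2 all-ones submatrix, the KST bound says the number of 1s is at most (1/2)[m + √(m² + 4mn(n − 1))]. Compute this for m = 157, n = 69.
z(157, 69; 2, 2) ≤ (1/2)[157 + √(157² + 4·157·69·68)] = (1/2)[157 + √2971225] = 940.3621

Kővári–Sós–Turán: let r_1, ..., r_157 be the row sums and z = Σ r_i the total number of 1s. Each pair of columns can share at most one row with both entries 1 (else a 2×2 all-ones block appears), so Σ_i C(r_i, 2) ≤ C(69, 2) = 2346. By convexity Σ_i C(r_i, 2) ≥ 157·C(z/157, 2) = z(z − 157)/(2·157), giving z² − 157z − 157·69·68 ≤ 0 and hence z ≤ (1/2)[157 + √(24649 + 4·736644)] = (1/2)[157 + √2971225] ≈ (1/2)(157 + 1723.7242) = 940.3621.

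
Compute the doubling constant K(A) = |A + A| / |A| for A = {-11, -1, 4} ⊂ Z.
K = |A + A| / |A| = 6/3 = 2

Enumerate A + A = {a + b : a, b ∈ A}. With |A| = 3, there are |A|^2 = 9 ordered sum pairs; collecting distinct values, A + A = {-22, -12, -7, -2, 3, 8}, so |A + A| = 6. Thus K = 6/3 = 2. For comparison, the minimum possible |A + A| over all 3-element sets is 2·3 − 1 = 5 (so min K = 5/3), attained only by arithmetic progressions.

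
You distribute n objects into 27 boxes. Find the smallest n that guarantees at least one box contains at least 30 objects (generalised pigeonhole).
n = (30 − 1)·27 + 1 = 784

By the generalised pigeonhole principle, to guarantee some box contains ≥ r objects we need more than (r − 1) · k objects total. Threshold: n = (r − 1) · k + 1. With r = 30 and k = 27: n = 29 · 27 + 1 = 783 + 1 = 784. For n = 783 = 29 · 27, we can put exactly 29 objects in every box, avoiding 30 in any single one — so 784 is tight.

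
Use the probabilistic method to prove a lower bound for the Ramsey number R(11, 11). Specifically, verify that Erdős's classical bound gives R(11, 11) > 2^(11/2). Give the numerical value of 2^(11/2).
2^(11/2) = 45.2548; so R(11, 11) > 45.2548

Colour each edge of K_n uniformly at random with red/blue. The expected number of monochromatic K_11 is C(n, 11) · 2 · 2^(−C(11,2)). If C(n, 11) · 2^(1 − C(11,2)) < 1, then with positive probability no monochromatic K_11 exists, so R(11, 11) > n. The standard estimate C(n, 11) ≤ n^11/11! shows this inequality holds whenever n ≤ 2^(11/2) (since 11! · 2^(C(11,2) − 1) > 2^(11^2/2) ≥ n^11). Hence R(11, 11) > 2^(11/2) = 45.2548.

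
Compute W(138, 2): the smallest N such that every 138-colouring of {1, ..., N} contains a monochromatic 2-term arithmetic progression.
W(138, 2) = 138 + 1 = 139

A 2-term AP is any pair of integers, so a monochromatic 2-AP exists iff some colour is used at least twice. With 138 colours, the colouring i ↦ i on {1, ..., 138} uses each colour once, avoiding any monochromatic pair, so W(138, 2) > 138. For {1, ..., 139}, pigeonhole forces two integers of the same colour, which form a monochromatic 2-AP. Hence W(138, 2) = 139.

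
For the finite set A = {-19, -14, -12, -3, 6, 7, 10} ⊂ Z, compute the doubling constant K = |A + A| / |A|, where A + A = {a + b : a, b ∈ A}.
K = |A + A| / |A| = 27/7

Enumerate A + A = {a + b : a, b ∈ A}. With |A| = 7, there are |A|^2 = 49 ordered sum pairs; collecting distinct values, A + A = {-38, -33, -31, -28, -26, -24, -22, -17, -15, -13, -12, -9, -8, -7, -6, -5, -4, -2, 3, 4, 7, 12, 13, 14, 16, 17, 20}, so |A + A| = 27. Thus K = 27/7. For comparison, the minimum possible |A + A| over all 7-element sets is 2·7 − 1 = 13 (so min K = 13/7), attained only by arithmetic progressions.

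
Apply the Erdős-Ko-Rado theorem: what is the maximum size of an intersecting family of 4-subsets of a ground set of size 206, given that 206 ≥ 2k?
max |F| = C(205, 3) = 1414910

The Erdős-Ko-Rado theorem states: for n ≥ 2k, an intersecting family of k-subsets of an n-element set has size at most C(n − 1, k − 1), with equality for 'star' families {A ⊆ [n] : |A| = k, i ∈ A} (fix an element i). For n = 206, k = 4: C(205, 3) = 1414910.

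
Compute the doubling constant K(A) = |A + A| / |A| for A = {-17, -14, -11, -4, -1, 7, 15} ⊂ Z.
K = |A + A| / |A| = 23/7

Enumerate A + A = {a + b : a, b ∈ A}. With |A| = 7, there are |A|^2 = 49 ordered sum pairs; collecting distinct values, A + A = {-34, -31, -28, -25, -22, -21, -18, -15, -12, -10, -8, -7, -5, -4, -2, 1, 3, 4, 6, 11, 14, 22, 30}, so |A + A| = 23. Thus K = 23/7. For comparison, the minimum possible |A + A| over all 7-element sets is 2·7 − 1 = 13 (so min K = 13/7), attained only by arithmetic progressions.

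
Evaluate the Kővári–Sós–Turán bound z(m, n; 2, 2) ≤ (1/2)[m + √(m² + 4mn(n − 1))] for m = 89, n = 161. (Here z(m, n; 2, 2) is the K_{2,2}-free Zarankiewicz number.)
z(89, 161; 2, 2) ≤ (1/2)[89 + √(89² + 4·89·161·160)] = (1/2)[89 + √9178481] = 1559.3004

Kővári–Sós–Turán: let r_1, ..., r_89 be the row sums and z = Σ r_i the total number of 1s. Each pair of columns can share at most one row with both entries 1 (else a 2×2 all-ones block appears), so Σ_i C(r_i, 2) ≤ C(161, 2) = 12880. By convexity Σ_i C(r_i, 2) ≥ 89·C(z/89, 2) = z(z − 89)/(2·89), giving z² − 89z − 89·161·160 ≤ 0 and hence z ≤ (1/2)[89 + √(7921 + 4·2292640)] = (1/2)[89 + √9178481] ≈ (1/2)(89 + 3029.6008) = 1559.3004.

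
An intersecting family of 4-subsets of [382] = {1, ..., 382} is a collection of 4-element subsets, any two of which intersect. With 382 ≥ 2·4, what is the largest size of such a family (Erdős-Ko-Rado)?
max |F| = C(381, 3) = 9145270

Erdős-Ko-Rado (1961): when n ≥ 2k, max |F| = C(n−1, k−1). The bound is attained by the star {A : i ∈ A} for any fixed i ∈ [n]. Here C(382−1, 4−1) = C(381, 3) = 9145270.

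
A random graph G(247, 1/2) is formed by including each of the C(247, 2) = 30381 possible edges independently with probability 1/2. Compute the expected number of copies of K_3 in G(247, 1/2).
E[# K_3] = C(247, 3) · (1/2)^C(3, 2) = 2481115 / 2^3 = 310139.375

For each 3-subset S of vertices (there are C(247, 3) = 2481115 such S), let X_S = 1 if S induces a K_3 (all C(3, 2) = 3 edges present). Then P(X_S = 1) = (1/2)^3 = 1/8. By linearity of expectation, E[# K_3] = C(247, 3) · (1/2)^3 = 2481115 / 8 = 310139.375.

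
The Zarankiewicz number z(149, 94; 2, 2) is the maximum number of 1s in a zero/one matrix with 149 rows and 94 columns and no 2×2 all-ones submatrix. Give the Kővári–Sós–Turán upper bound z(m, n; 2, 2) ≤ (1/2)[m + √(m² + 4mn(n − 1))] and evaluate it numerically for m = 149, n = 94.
z(149, 94; 2, 2) ≤ (1/2)[149 + √(149² + 4·149·94·93)] = (1/2)[149 + √5232433] = 1218.2256

Kővári–Sós–Turán: let r_1, ..., r_149 be the row sums and z = Σ r_i the total number of 1s. Each pair of columns can share at most one row with both entries 1 (else a 2×2 all-ones block appears), so Σ_i C(r_i, 2) ≤ C(94, 2) = 4371. By convexity Σ_i C(r_i, 2) ≥ 149·C(z/149, 2) = z(z − 149)/(2·149), giving z² − 149z − 149·94·93 ≤ 0 and hence z ≤ (1/2)[149 + √(22201 + 4·1302558)] = (1/2)[149 + √5232433] ≈ (1/2)(149 + 2287.4512) = 1218.2256.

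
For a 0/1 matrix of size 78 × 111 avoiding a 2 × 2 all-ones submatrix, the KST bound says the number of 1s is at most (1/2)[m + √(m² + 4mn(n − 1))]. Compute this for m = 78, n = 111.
z(78, 111; 2, 2) ≤ (1/2)[78 + √(78² + 4·78·111·110)] = (1/2)[78 + √3815604] = 1015.6786

Kővári–Sós–Turán: let r_1, ..., r_78 be the row sums and z = Σ r_i the total number of 1s. Each pair of columns can share at most one row with both entries 1 (else a 2×2 all-ones block appears), so Σ_i C(r_i, 2) ≤ C(111, 2) = 6105. By convexity Σ_i C(r_i, 2) ≥ 78·C(z/78, 2) = z(z − 78)/(2·78), giving z² − 78z − 78·111·110 ≤ 0 and hence z ≤ (1/2)[78 + √(6084 + 4·952380)] = (1/2)[78 + √3815604] ≈ (1/2)(78 + 1953.3571) = 1015.6786.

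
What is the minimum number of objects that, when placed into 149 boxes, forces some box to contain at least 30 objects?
n = (30 − 1)·149 + 1 = 4322

By the generalised pigeonhole principle, to guarantee some box contains ≥ r objects we need more than (r − 1) · k objects total. Threshold: n = (r − 1) · k + 1. With r = 30 and k = 149: n = 29 · 149 + 1 = 4321 + 1 = 4322. For n = 4321 = 29 · 149, we can put exactly 29 objects in every box, avoiding 30 in any single one — so 4322 is tight.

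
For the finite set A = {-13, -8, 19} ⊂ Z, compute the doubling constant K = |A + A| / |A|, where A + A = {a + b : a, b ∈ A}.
K = |A + A| / |A| = 6/3 = 2

Enumerate A + A = {a + b : a, b ∈ A}. With |A| = 3, there are |A|^2 = 9 ordered sum pairs; collecting distinct values, A + A = {-26, -21, -16, 6, 11, 38}, so |A + A| = 6. Thus K = 6/3 = 2. For comparison, the minimum possible |A + A| over all 3-element sets is 2·3 − 1 = 5 (so min K = 5/3), attained only by arithmetic progressions.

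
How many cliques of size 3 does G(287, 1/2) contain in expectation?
E[# K_3] = C(287, 3) · (1/2)^C(3, 2) = 3898895 / 2^3 = 487361.875

For each 3-subset S of vertices (there are C(287, 3) = 3898895 such S), let X_S = 1 if S induces a K_3 (all C(3, 2) = 3 edges present). Then P(X_S = 1) = (1/2)^3 = 1/8. By linearity of expectation, E[# K_3] = C(287, 3) · (1/2)^3 = 3898895 / 8 = 487361.875.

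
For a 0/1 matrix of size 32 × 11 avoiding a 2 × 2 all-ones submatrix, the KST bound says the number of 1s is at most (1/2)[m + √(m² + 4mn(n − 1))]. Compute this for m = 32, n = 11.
z(32, 11; 2, 2) ≤ (1/2)[32 + √(32² + 4·32·11·10)] = (1/2)[32 + √15104] = 77.4492

Kővári–Sós–Turán: let r_1, ..., r_32 be the row sums and z = Σ r_i the total number of 1s. Each pair of columns can share at most one row with both entries 1 (else a 2×2 all-ones block appears), so Σ_i C(r_i, 2) ≤ C(11, 2) = 55. By convexity Σ_i C(r_i, 2) ≥ 32·C(z/32, 2) = z(z − 32)/(2·32), giving z² − 32z − 32·11·10 ≤ 0 and hence z ≤ (1/2)[32 + √(1024 + 4·3520)] = (1/2)[32 + √15104] ≈ (1/2)(32 + 122.8983) = 77.4492.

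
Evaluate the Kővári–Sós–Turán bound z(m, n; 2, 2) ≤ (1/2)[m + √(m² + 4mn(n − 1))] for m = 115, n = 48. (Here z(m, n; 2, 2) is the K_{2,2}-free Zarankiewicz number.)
z(115, 48; 2, 2) ≤ (1/2)[115 + √(115² + 4·115·48·47)] = (1/2)[115 + √1050985] = 570.0878

Kővári–Sós–Turán: let r_1, ..., r_115 be the row sums and z = Σ r_i the total number of 1s. Each pair of columns can share at most one row with both entries 1 (else a 2×2 all-ones block appears), so Σ_i C(r_i, 2) ≤ C(48, 2) = 1128. By convexity Σ_i C(r_i, 2) ≥ 115·C(z/115, 2) = z(z − 115)/(2·115), giving z² − 115z − 115·48·47 ≤ 0 and hence z ≤ (1/2)[115 + √(13225 + 4·259440)] = (1/2)[115 + √1050985] ≈ (1/2)(115 + 1025.1756) = 570.0878.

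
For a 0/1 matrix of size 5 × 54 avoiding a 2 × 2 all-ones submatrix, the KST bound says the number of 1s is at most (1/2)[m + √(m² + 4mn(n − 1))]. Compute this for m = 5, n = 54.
z(5, 54; 2, 2) ≤ (1/2)[5 + √(5² + 4·5·54·53)] = (1/2)[5 + √57265] = 122.1505

Kővári–Sós–Turán: let r_1, ..., r_5 be the row sums and z = Σ r_i the total number of 1s. Each pair of columns can share at most one row with both entries 1 (else a 2×2 all-ones block appears), so Σ_i C(r_i, 2) ≤ C(54, 2) = 1431. By convexity Σ_i C(r_i, 2) ≥ 5·C(z/5, 2) = z(z − 5)/(2·5), giving z² − 5z − 5·54·53 ≤ 0 and hence z ≤ (1/2)[5 + √(25 + 4·14310)] = (1/2)[5 + √57265] ≈ (1/2)(5 + 239.3011) = 122.1505.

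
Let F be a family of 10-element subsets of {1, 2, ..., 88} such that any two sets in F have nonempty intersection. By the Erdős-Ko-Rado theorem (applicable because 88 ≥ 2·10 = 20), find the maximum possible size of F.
max |F| = C(87, 9) = 512916800670

The Erdős-Ko-Rado theorem states: for n ≥ 2k, an intersecting family of k-subsets of an n-element set has size at most C(n − 1, k − 1), with equality for 'star' families {A ⊆ [n] : |A| = k, i ∈ A} (fix an element i). For n = 88, k = 10: C(87, 9) = 512916800670.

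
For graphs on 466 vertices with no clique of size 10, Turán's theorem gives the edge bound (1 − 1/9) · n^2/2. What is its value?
Turán density bound = (8/9) · 466^2/2 = 868624/9 ≈ 96513.7778

Turán's theorem: ex(n, K_{r+1}) is achieved by the complete r-partite Turán graph T(n, r) with parts as balanced as possible, and is at most (1 − 1/r) · n^2/2. For r = 9, n = 466: the density bound is (8/9) · 217156/2 = 868624/9 ≈ 96513.7778. The integer-valued extremum is e(T(466, 9)) = 96513, which is strictly less than the density bound 868624/9 since 9 ∤ 466 (the parts of T(466, 9) cannot all be equal).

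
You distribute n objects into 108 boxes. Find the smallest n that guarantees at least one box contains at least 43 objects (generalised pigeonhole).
n = (43 − 1)·108 + 1 = 4537

By the generalised pigeonhole principle, to guarantee some box contains ≥ r objects we need more than (r − 1) · k objects total. Threshold: n = (r − 1) · k + 1. With r = 43 and k = 108: n = 42 · 108 + 1 = 4536 + 1 = 4537. For n = 4536 = 42 · 108, we can put exactly 42 objects in every box, avoiding 43 in any single one — so 4537 is tight.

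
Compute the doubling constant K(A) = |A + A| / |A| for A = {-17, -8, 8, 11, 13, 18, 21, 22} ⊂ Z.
K = |A + A| / |A| = 33/8

Enumerate A + A = {a + b : a, b ∈ A}. With |A| = 8, there are |A|^2 = 64 ordered sum pairs; collecting distinct values, A + A = {-34, -25, -16, -9, -6, -4, 0, 1, 3, 4, 5, 10, 13, 14, 16, 19, 21, 22, 24, 26, 29, 30, 31, 32, 33, 34, 35, 36, 39, 40, 42, 43, 44}, so |A + A| = 33. Thus K = 33/8. For comparison, the minimum possible |A + A| over all 8-element sets is 2·8 − 1 = 15 (so min K = 15/8), attained only by arithmetic progressions.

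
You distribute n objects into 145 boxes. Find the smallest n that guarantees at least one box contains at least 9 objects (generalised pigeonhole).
n = (9 − 1)·145 + 1 = 1161

By the generalised pigeonhole principle, to guarantee some box contains ≥ r objects we need more than (r − 1) · k objects total. Threshold: n = (r − 1) · k + 1. With r = 9 and k = 145: n = 8 · 145 + 1 = 1160 + 1 = 1161. For n = 1160 = 8 · 145, we can put exactly 8 objects in every box, avoiding 9 in any single one — so 1161 is tight.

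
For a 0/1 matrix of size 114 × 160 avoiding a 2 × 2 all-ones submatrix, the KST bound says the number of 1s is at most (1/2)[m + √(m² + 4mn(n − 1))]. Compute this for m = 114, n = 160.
z(114, 160; 2, 2) ≤ (1/2)[114 + √(114² + 4·114·160·159)] = (1/2)[114 + √11613636] = 1760.9393

Kővári–Sós–Turán: let r_1, ..., r_114 be the row sums and z = Σ r_i the total number of 1s. Each pair of columns can share at most one row with both entries 1 (else a 2×2 all-ones block appears), so Σ_i C(r_i, 2) ≤ C(160, 2) = 12720. By convexity Σ_i C(r_i, 2) ≥ 114·C(z/114, 2) = z(z − 114)/(2·114), giving z² − 114z − 114·160·159 ≤ 0 and hence z ≤ (1/2)[114 + √(12996 + 4·2900160)] = (1/2)[114 + √11613636] ≈ (1/2)(114 + 3407.8785) = 1760.9393.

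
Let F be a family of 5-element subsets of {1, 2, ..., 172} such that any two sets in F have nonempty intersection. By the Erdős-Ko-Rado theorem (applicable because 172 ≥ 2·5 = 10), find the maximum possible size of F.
max |F| = C(171, 4) = 34389810

Erdős-Ko-Rado (1961): when n ≥ 2k, max |F| = C(n−1, k−1). The bound is attained by the star {A : i ∈ A} for any fixed i ∈ [n]. Here C(172−1, 5−1) = C(171, 4) = 34389810.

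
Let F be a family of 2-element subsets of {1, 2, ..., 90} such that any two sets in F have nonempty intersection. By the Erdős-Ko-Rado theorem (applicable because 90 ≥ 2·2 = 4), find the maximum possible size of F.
max |F| = C(89, 1) = 89

The Erdős-Ko-Rado theorem states: for n ≥ 2k, an intersecting family of k-subsets of an n-element set has size at most C(n − 1, k − 1), with equality for 'star' families {A ⊆ [n] : |A| = k, i ∈ A} (fix an element i). For n = 90, k = 2: C(89, 1) = 89.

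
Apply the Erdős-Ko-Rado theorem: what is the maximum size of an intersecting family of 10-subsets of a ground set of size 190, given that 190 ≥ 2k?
max |F| = C(189, 9) = 698878653009537

The Erdős-Ko-Rado theorem states: for n ≥ 2k, an intersecting family of k-subsets of an n-element set has size at most C(n − 1, k − 1), with equality for 'star' families {A ⊆ [n] : |A| = k, i ∈ A} (fix an element i). For n = 190, k = 10: C(189, 9) = 698878653009537.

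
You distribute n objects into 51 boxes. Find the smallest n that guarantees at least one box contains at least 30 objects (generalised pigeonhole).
n = (30 − 1)·51 + 1 = 1480

By the generalised pigeonhole principle, to guarantee some box contains ≥ r objects we need more than (r − 1) · k objects total. Threshold: n = (r − 1) · k + 1. With r = 30 and k = 51: n = 29 · 51 + 1 = 1479 + 1 = 1480. For n = 1479 = 29 · 51, we can put exactly 29 objects in every box, avoiding 30 in any single one — so 1480 is tight.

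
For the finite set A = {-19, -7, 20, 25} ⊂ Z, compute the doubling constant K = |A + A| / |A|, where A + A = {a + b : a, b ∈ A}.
K = |A + A| / |A| = 10/4 = 5/2

Enumerate A + A = {a + b : a, b ∈ A}. With |A| = 4, there are |A|^2 = 16 ordered sum pairs; collecting distinct values, A + A = {-38, -26, -14, 1, 6, 13, 18, 40, 45, 50}, so |A + A| = 10. Thus K = 10/4 = 5/2. For comparison, the minimum possible |A + A| over all 4-element sets is 2·4 − 1 = 7 (so min K = 7/4), attained only by arithmetic progressions.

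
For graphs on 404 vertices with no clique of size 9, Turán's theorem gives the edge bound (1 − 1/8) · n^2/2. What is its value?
Turán density bound = (7/8) · 404^2/2 = 71407

Turán's theorem: ex(n, K_{r+1}) is achieved by the complete r-partite Turán graph T(n, r) with parts as balanced as possible, and is at most (1 − 1/r) · n^2/2. For r = 8, n = 404: the density bound is (7/8) · 163216/2 = 71407. The integer-valued extremum is e(T(404, 8)) = 71406, which is strictly less than the density bound 71407 since 8 ∤ 404 (the parts of T(404, 8) cannot all be equal).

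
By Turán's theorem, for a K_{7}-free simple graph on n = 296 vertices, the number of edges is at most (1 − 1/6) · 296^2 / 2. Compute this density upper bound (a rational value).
Turán density bound = (5/6) · 296^2/2 = 109520/3 ≈ 36506.6667

Turán's theorem: ex(n, K_{r+1}) is achieved by the complete r-partite Turán graph T(n, r) with parts as balanced as possible, and is at most (1 − 1/r) · n^2/2. For r = 6, n = 296: the density bound is (5/6) · 87616/2 = 109520/3 ≈ 36506.6667. The integer-valued extremum is e(T(296, 6)) = 36506, which is strictly less than the density bound 109520/3 since 6 ∤ 296 (the parts of T(296, 6) cannot all be equal).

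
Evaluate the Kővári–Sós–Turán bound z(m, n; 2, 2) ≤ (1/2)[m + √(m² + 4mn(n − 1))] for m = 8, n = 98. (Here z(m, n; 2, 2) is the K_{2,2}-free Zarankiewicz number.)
z(8, 98; 2, 2) ≤ (1/2)[8 + √(8² + 4·8·98·97)] = (1/2)[8 + √304256] = 279.797

Kővári–Sós–Turán: let r_1, ..., r_8 be the row sums and z = Σ r_i the total number of 1s. Each pair of columns can share at most one row with both entries 1 (else a 2×2 all-ones block appears), so Σ_i C(r_i, 2) ≤ C(98, 2) = 4753. By convexity Σ_i C(r_i, 2) ≥ 8·C(z/8, 2) = z(z − 8)/(2·8), giving z² − 8z − 8·98·97 ≤ 0 and hence z ≤ (1/2)[8 + √(64 + 4·76048)] = (1/2)[8 + √304256] ≈ (1/2)(8 + 551.5941) = 279.797.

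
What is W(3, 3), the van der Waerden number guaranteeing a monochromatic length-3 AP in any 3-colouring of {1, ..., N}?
W(3, 3) = 27

W(3, 3) = 27. The lower bound W(3, 3) > 26 comes from an explicit good 3-colouring of [1, 26]; the upper bound W(3, 3) ≤ 27 was verified by exhaustive search over 3-colourings of [1, 27].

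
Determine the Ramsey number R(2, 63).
R(2, 63) = 63

R(2, k) = k for all k ≥ 2: in a 2-colouring of K_k, either some edge is red (a red K_2) or all edges are blue (a blue K_k). And K_{62} coloured all-blue has no blue K_63, so R(2, 63) > 62. Hence R(2, 63) = 63.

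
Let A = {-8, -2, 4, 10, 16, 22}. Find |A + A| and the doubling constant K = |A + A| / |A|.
K = |A + A| / |A| = 11/6

Enumerate A + A = {a + b : a, b ∈ A}. With |A| = 6, there are |A|^2 = 36 ordered sum pairs; collecting distinct values, A + A = {-16, -10, -4, 2, 8, 14, 20, 26, 32, 38, 44}, so |A + A| = 11. Thus K = 11/6. Here |A + A| = 2|A| − 1 = 11, the minimum possible — so K = 11/6 is minimal, which holds iff A is an arithmetic progression.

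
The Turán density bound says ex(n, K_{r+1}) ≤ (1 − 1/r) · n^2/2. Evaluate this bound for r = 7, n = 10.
Turán density bound = (6/7) · 10^2/2 = 300/7 ≈ 42.8571

Turán's theorem: ex(n, K_{r+1}) is achieved by the complete r-partite Turán graph T(n, r) with parts as balanced as possible, and is at most (1 − 1/r) · n^2/2. For r = 7, n = 10: the density bound is (6/7) · 100/2 = 300/7 ≈ 42.8571. The integer-valued extremum is e(T(10, 7)) = 42, which is strictly less than the density bound 300/7 since 7 ∤ 10 (the parts of T(10, 7) cannot all be equal).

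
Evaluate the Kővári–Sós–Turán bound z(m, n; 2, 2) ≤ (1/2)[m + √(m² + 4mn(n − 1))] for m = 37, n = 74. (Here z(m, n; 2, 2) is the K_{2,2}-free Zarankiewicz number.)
z(37, 74; 2, 2) ≤ (1/2)[37 + √(37² + 4·37·74·73)] = (1/2)[37 + √800865] = 465.9553

Kővári–Sós–Turán: let r_1, ..., r_37 be the row sums and z = Σ r_i the total number of 1s. Each pair of columns can share at most one row with both entries 1 (else a 2×2 all-ones block appears), so Σ_i C(r_i, 2) ≤ C(74, 2) = 2701. By convexity Σ_i C(r_i, 2) ≥ 37·C(z/37, 2) = z(z − 37)/(2·37), giving z² − 37z − 37·74·73 ≤ 0 and hence z ≤ (1/2)[37 + √(1369 + 4·199874)] = (1/2)[37 + √800865] ≈ (1/2)(37 + 894.9106) = 465.9553.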